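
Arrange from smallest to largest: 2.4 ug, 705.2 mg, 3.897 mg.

2.4 ug = 0.0000024 g
705.2 mg = 0.7052 g
3.897 mg = 0.003897 g

2.4 ug < 3.897 mg < 705.2 mg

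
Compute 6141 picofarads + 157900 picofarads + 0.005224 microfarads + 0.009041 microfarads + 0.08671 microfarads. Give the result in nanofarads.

In nanofarads:
  6141 picofarads = 6141e-3 nanofarads = 6.141
  157900 picofarads = 157900e-3 nanofarads = 157.9
  0.005224 microfarads = 0.005224e3 nanofarads = 5.224
  0.009041 microfarads = 0.009041e3 nanofarads = 9.041
  0.08671 microfarads = 0.08671e3 nanofarads = 86.71
Sum: 6.141 + 157.9 + 5.224 + 9.041 + 86.71 = 265.016

265.016 nanofarads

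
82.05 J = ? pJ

(no prefix) = 10⁰, pico = 10⁻¹²; factor is 10¹².
82.05 × 10¹² = 82050000000000

82050000000000 pJ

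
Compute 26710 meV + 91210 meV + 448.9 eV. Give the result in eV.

566.82 eV

In eV:
  26710 meV = 26710e-3 eV = 26.71
  91210 meV = 91210e-3 eV = 91.21
  448.9 eV → 448.9
Sum: 26.71 + 91.21 + 448.9 = 566.82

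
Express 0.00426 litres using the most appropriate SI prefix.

= 4.26 × 10^-3 litres; 10^-3 is milli.

4.26 millilitres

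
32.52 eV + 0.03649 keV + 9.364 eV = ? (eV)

78.374 eV

In eV:
  32.52 eV → 32.52
  0.03649 keV = 0.03649e3 eV = 36.49
  9.364 eV → 9.364
Sum: 32.52 + 36.49 + 9.364 = 78.374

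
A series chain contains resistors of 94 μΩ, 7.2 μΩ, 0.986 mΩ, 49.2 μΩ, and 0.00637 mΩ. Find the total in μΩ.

In μΩ:
  94 μΩ → 94
  7.2 μΩ → 7.2
  0.986 mΩ = 0.986 × 10³ μΩ = 986
  49.2 μΩ → 49.2
  0.00637 mΩ = 0.00637 × 10³ μΩ = 6.37
Sum: 94 + 7.2 + 986 + 49.2 + 6.37 = 1142.77

1142.77 μΩ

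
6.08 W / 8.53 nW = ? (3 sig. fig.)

713000000

(6.08) / (8.53 × 10⁻⁹) = 0.7128 × 10⁹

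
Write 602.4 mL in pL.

602400000000 pL

milli = 1e-3, pico = 1e-12; factor is 1e9.
602.4 × 1e9 = 602400000000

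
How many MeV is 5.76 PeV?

peta = 10¹⁵, mega = 10⁶; factor is 10⁹.
5.76 × 10⁹ = 5760000000

5760000000 MeV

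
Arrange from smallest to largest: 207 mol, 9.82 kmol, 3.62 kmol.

207 mol = 207 mol
9.82 kmol = 9820 mol
3.62 kmol = 3620 mol

207 mol < 3.62 kmol < 9.82 kmol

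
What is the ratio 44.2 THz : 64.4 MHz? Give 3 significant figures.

686000

(44.2 × 10¹²) / (64.4 × 10⁶) = 0.6863 × 10⁶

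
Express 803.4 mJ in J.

0.8034 J

milli = 1e-3, (no prefix) = 1e0; factor is 1e-3.
803.4 × 1e-3 = 0.8034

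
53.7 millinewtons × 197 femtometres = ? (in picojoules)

0.0105789 picojoules

53.7 × 10⁻³ × 197 × 10⁻¹⁵ = 10578.9 × 10⁻¹⁸ J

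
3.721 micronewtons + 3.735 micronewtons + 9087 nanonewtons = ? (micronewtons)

In micronewtons:
  3.721 micronewtons → 3.721
  3.735 micronewtons → 3.735
  9087 nanonewtons = 9087e-3 micronewtons = 9.087
Sum: 3.721 + 3.735 + 9.087 = 16.543

16.543 micronewtons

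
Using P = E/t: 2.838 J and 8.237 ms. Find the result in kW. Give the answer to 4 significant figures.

0.3445 kW

(2.838) / (8.237 × 10⁻³) = 0.344543 × 10³ W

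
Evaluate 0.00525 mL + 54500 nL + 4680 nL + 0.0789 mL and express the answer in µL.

In µL:
  0.00525 mL = 0.00525e3 µL = 5.25
  54500 nL = 54500e-3 µL = 54.5
  4680 nL = 4680e-3 µL = 4.68
  0.0789 mL = 0.0789e3 µL = 78.9
Sum: 5.25 + 54.5 + 4.68 + 78.9 = 143.33

143.33 µL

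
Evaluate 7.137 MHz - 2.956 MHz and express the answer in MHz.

4.181 MHz

In MHz:
  7.137 MHz → 7.137
  2.956 MHz → 2.956
Difference: 7.137 - 2.956 = 4.181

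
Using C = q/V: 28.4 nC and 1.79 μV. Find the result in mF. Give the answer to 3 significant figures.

15.9 mF

(28.4e-9) / (1.79e-6) = 15.866e-3 F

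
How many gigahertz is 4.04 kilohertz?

kilo = 10^3, giga = 10^9; factor is 10^-6.
4.04 × 10^-6 = 0.00000404

0.00000404 gigahertz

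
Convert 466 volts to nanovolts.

466000000000 nanovolts

(no prefix) = 10^0, nano = 10^-9; factor is 10^9.
466 × 10^9 = 466000000000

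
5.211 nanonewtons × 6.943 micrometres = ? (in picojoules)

5.211 × 10^-9 × 6.943 × 10^-6 = 36.179973 × 10^-15 J

0.036179973 picojoules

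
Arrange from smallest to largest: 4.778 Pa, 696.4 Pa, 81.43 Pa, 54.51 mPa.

4.778 Pa = 4.778 Pa
696.4 Pa = 696.4 Pa
81.43 Pa = 81.43 Pa
54.51 mPa = 0.05451 Pa

54.51 mPa < 4.778 Pa < 81.43 Pa < 696.4 Pa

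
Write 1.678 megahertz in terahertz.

mega = 10⁶, tera = 10¹²; factor is 10⁻⁶.
1.678 × 10⁻⁶ = 0.000001678

0.000001678 terahertz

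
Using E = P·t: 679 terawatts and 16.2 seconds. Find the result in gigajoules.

679 × 10^12 × 16.2 = 10999.8 × 10^12 J

10999800 gigajoules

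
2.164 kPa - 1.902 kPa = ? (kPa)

0.262 kPa

In kPa:
  2.164 kPa → 2.164
  1.902 kPa → 1.902
Difference: 2.164 - 1.902 = 0.262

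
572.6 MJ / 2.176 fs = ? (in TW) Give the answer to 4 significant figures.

263100000000 TW

(572.6 × 10⁶) / (2.176 × 10⁻¹⁵) = 263.143 × 10²¹ W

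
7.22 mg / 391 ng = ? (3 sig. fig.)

18500

(7.22e-3) / (391e-9) = 0.01847e6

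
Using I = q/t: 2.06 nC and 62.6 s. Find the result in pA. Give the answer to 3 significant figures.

(2.06 × 10⁻⁹) / (62.6) = 0.032907 × 10⁻⁹ A

32.9 pA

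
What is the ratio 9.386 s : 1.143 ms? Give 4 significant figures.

(9.386) / (1.143e-3) = 8.2117e3

8212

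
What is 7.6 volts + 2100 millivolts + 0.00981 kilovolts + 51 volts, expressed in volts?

In volts:
  7.6 volts → 7.6
  2100 millivolts = 2100 × 10^-3 volts = 2.1
  0.00981 kilovolts = 0.00981 × 10^3 volts = 9.81
  51 volts → 51
Sum: 7.6 + 2.1 + 9.81 + 51 = 70.51

70.51 volts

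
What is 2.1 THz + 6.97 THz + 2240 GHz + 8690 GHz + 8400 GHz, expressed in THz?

28.4 THz

In THz:
  2.1 THz → 2.1
  6.97 THz → 6.97
  2240 GHz = 2240e-3 THz = 2.24
  8690 GHz = 8690e-3 THz = 8.69
  8400 GHz = 8400e-3 THz = 8.4
Sum: 2.1 + 6.97 + 2.24 + 8.69 + 8.4 = 28.4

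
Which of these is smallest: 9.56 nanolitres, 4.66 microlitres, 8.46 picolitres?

8.46 picolitres

9.56 nanolitres = 0.00000000956 litres
4.66 microlitres = 0.00000466 litres
8.46 picolitres = 0.00000000000846 litres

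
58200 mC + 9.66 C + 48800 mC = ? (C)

116.66 C

In C:
  58200 mC = 58200 × 10^-3 C = 58.2
  9.66 C → 9.66
  48800 mC = 48800 × 10^-3 C = 48.8
Sum: 58.2 + 9.66 + 48.8 = 116.66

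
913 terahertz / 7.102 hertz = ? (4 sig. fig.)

(913 × 10^12) / (7.102) = 128.56 × 10^12

128600000000000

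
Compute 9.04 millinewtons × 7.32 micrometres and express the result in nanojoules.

9.04e-3 × 7.32e-6 = 66.1728e-9 J

66.1728 nanojoules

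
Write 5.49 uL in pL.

5490000 pL

micro = 1e-6, pico = 1e-12; factor is 1e6.
5.49 × 1e6 = 5490000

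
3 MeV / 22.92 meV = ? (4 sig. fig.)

(3 × 10^6) / (22.92 × 10^-3) = 0.13089 × 10^9

130900000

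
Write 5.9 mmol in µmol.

5900 µmol

milli = 1e-3, micro = 1e-6; factor is 1e3.
5.9 × 1e3 = 5900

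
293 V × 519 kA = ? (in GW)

293 × 519 × 10^3 = 152067 × 10^3 W

0.152067 GW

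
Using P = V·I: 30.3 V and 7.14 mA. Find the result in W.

30.3 × 7.14e-3 = 216.342e-3 W

0.216342 W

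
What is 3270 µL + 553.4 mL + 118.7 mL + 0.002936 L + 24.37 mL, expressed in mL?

702.676 mL

In mL:
  3270 µL = 3270 × 10⁻³ mL = 3.27
  553.4 mL → 553.4
  118.7 mL → 118.7
  0.002936 L = 0.002936 × 10³ mL = 2.936
  24.37 mL → 24.37
Sum: 3.27 + 553.4 + 118.7 + 2.936 + 24.37 = 702.676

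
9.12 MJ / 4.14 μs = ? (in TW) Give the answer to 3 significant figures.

2.20 TW

(9.12 × 10⁶) / (4.14 × 10⁻⁶) = 2.2029 × 10¹² W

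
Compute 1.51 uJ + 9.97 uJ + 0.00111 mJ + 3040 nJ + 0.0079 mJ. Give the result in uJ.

In uJ:
  1.51 uJ → 1.51
  9.97 uJ → 9.97
  0.00111 mJ = 0.00111 × 10³ uJ = 1.11
  3040 nJ = 3040 × 10⁻³ uJ = 3.04
  0.0079 mJ = 0.0079 × 10³ uJ = 7.9
Sum: 1.51 + 9.97 + 1.11 + 3.04 + 7.9 = 23.53

23.53 uJ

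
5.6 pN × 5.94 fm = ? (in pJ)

5.6 × 10^-12 × 5.94 × 10^-15 = 33.264 × 10^-27 J

0.000000000000033264 pJ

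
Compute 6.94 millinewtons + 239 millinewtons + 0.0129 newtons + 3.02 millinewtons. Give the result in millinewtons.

261.86 millinewtons

In millinewtons:
  6.94 millinewtons → 6.94
  239 millinewtons → 239
  0.0129 newtons = 0.0129 × 10^3 millinewtons = 12.9
  3.02 millinewtons → 3.02
Sum: 6.94 + 239 + 12.9 + 3.02 = 261.86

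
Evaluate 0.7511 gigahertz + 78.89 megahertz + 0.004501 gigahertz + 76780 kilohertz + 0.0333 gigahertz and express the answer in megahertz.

In megahertz:
  0.7511 gigahertz = 0.7511 × 10³ megahertz = 751.1
  78.89 megahertz → 78.89
  0.004501 gigahertz = 0.004501 × 10³ megahertz = 4.501
  76780 kilohertz = 76780 × 10⁻³ megahertz = 76.78
  0.0333 gigahertz = 0.0333 × 10³ megahertz = 33.3
Sum: 751.1 + 78.89 + 4.501 + 76.78 + 33.3 = 944.571

944.571 megahertz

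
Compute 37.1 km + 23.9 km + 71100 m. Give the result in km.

132.1 km

In km:
  37.1 km → 37.1
  23.9 km → 23.9
  71100 m = 71100e-3 km = 71.1
Sum: 37.1 + 23.9 + 71.1 = 132.1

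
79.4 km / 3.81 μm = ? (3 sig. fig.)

(79.4e3) / (3.81e-6) = 20.84e9

20800000000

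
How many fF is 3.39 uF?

micro = 1e-6, femto = 1e-15; factor is 1e9.
3.39 × 1e9 = 3390000000

3390000000 fF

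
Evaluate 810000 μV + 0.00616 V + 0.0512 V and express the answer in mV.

867.36 mV

In mV:
  810000 μV = 810000e-3 mV = 810
  0.00616 V = 0.00616e3 mV = 6.16
  0.0512 V = 0.0512e3 mV = 51.2
Sum: 810 + 6.16 + 51.2 = 867.36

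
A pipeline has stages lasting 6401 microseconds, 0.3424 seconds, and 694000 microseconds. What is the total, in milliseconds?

1042.801 milliseconds

In milliseconds:
  6401 microseconds = 6401e-3 milliseconds = 6.401
  0.3424 seconds = 0.3424e3 milliseconds = 342.4
  694000 microseconds = 694000e-3 milliseconds = 694
Sum: 6.401 + 342.4 + 694 = 1042.801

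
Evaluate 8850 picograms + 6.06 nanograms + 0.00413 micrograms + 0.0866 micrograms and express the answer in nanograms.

In nanograms:
  8850 picograms = 8850 × 10^-3 nanograms = 8.85
  6.06 nanograms → 6.06
  0.00413 micrograms = 0.00413 × 10^3 nanograms = 4.13
  0.0866 micrograms = 0.0866 × 10^3 nanograms = 86.6
Sum: 8.85 + 6.06 + 4.13 + 86.6 = 105.64

105.64 nanograms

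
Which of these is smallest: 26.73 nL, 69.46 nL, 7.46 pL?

26.73 nL = 0.00000002673 L
69.46 nL = 0.00000006946 L
7.46 pL = 0.00000000000746 L

7.46 pL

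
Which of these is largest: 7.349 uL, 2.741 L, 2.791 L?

2.791 L

7.349 uL = 0.000007349 L
2.741 L = 2.741 L
2.791 L = 2.791 L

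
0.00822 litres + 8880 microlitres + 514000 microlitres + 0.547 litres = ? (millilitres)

In millilitres:
  0.00822 litres = 0.00822 × 10³ millilitres = 8.22
  8880 microlitres = 8880 × 10⁻³ millilitres = 8.88
  514000 microlitres = 514000 × 10⁻³ millilitres = 514
  0.547 litres = 0.547 × 10³ millilitres = 547
Sum: 8.22 + 8.88 + 514 + 547 = 1078.1

1078.1 millilitres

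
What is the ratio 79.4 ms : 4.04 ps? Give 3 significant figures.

19700000000

(79.4e-3) / (4.04e-12) = 19.65e9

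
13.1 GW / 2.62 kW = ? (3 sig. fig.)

5000000

(13.1 × 10^9) / (2.62 × 10^3) = 5 × 10^6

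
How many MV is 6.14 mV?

milli = 10^-3, mega = 10^6; factor is 10^-9.
6.14 × 10^-9 = 0.00000000614

0.00000000614 MV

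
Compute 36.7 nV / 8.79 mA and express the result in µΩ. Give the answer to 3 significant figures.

(36.7 × 10^-9) / (8.79 × 10^-3) = 4.1752 × 10^-6 Ω

4.18 µΩ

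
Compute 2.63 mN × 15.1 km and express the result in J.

39.713 J

2.63 × 10⁻³ × 15.1 × 10³ = 39.713 J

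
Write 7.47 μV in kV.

micro = 1e-6, kilo = 1e3; factor is 1e-9.
7.47 × 1e-9 = 0.00000000747

0.00000000747 kV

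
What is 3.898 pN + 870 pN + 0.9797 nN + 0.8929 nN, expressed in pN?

2746.498 pN

In pN:
  3.898 pN → 3.898
  870 pN → 870
  0.9797 nN = 0.9797e3 pN = 979.7
  0.8929 nN = 0.8929e3 pN = 892.9
Sum: 3.898 + 870 + 979.7 + 892.9 = 2746.498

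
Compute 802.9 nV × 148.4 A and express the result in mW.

0.11915036 mW

802.9e-9 × 148.4 = 119150.36e-9 W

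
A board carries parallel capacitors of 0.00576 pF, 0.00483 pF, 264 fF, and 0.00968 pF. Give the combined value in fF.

In fF:
  0.00576 pF = 0.00576 × 10^3 fF = 5.76
  0.00483 pF = 0.00483 × 10^3 fF = 4.83
  264 fF → 264
  0.00968 pF = 0.00968 × 10^3 fF = 9.68
Sum: 5.76 + 4.83 + 264 + 9.68 = 284.27

284.27 fF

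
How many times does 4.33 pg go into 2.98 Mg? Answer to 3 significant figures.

688000000000000000

(2.98 × 10⁶) / (4.33 × 10⁻¹²) = 0.6882 × 10¹⁸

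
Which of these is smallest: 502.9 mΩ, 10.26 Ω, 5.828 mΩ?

5.828 mΩ

502.9 mΩ = 0.5029 Ω
10.26 Ω = 10.26 Ω
5.828 mΩ = 0.005828 Ω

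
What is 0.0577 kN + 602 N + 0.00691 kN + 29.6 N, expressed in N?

In N:
  0.0577 kN = 0.0577 × 10³ N = 57.7
  602 N → 602
  0.00691 kN = 0.00691 × 10³ N = 6.91
  29.6 N → 29.6
Sum: 57.7 + 602 + 6.91 + 29.6 = 696.21

696.21 N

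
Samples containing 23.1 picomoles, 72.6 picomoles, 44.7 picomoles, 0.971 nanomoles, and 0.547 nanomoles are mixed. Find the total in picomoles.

1658.4 picomoles

In picomoles:
  23.1 picomoles → 23.1
  72.6 picomoles → 72.6
  44.7 picomoles → 44.7
  0.971 nanomoles = 0.971 × 10^3 picomoles = 971
  0.547 nanomoles = 0.547 × 10^3 picomoles = 547
Sum: 23.1 + 72.6 + 44.7 + 971 + 547 = 1658.4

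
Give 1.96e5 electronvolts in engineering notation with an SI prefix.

= 196e3 electronvolts; 1e3 is kilo.

196 kiloelectronvolts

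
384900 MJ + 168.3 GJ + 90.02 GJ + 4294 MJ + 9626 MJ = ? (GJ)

In GJ:
  384900 MJ = 384900e-3 GJ = 384.9
  168.3 GJ → 168.3
  90.02 GJ → 90.02
  4294 MJ = 4294e-3 GJ = 4.294
  9626 MJ = 9626e-3 GJ = 9.626
Sum: 384.9 + 168.3 + 90.02 + 4.294 + 9.626 = 657.14

657.14 GJ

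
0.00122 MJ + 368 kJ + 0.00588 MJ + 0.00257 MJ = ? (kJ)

In kJ:
  0.00122 MJ = 0.00122 × 10^3 kJ = 1.22
  368 kJ → 368
  0.00588 MJ = 0.00588 × 10^3 kJ = 5.88
  0.00257 MJ = 0.00257 × 10^3 kJ = 2.57
Sum: 1.22 + 368 + 5.88 + 2.57 = 377.67

377.67 kJ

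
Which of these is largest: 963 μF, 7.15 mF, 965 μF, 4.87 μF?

7.15 mF

963 μF = 0.000963 F
7.15 mF = 0.00715 F
965 μF = 0.000965 F
4.87 μF = 0.00000487 F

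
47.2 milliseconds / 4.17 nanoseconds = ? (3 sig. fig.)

11300000

(47.2 × 10^-3) / (4.17 × 10^-9) = 11.32 × 10^6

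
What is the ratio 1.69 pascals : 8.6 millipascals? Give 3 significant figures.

197

(1.69) / (8.6e-3) = 0.1965e3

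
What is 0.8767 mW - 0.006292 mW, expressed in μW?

870.408 μW

In μW:
  0.8767 mW = 0.8767e3 μW = 876.7
  0.006292 mW = 0.006292e3 μW = 6.292
Difference: 876.7 - 6.292 = 870.408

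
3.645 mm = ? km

0.000003645 km

milli = 1e-3, kilo = 1e3; factor is 1e-6.
3.645 × 1e-6 = 0.000003645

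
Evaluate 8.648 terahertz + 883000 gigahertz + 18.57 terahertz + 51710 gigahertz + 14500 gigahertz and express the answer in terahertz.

976.428 terahertz

In terahertz:
  8.648 terahertz → 8.648
  883000 gigahertz = 883000e-3 terahertz = 883
  18.57 terahertz → 18.57
  51710 gigahertz = 51710e-3 terahertz = 51.71
  14500 gigahertz = 14500e-3 terahertz = 14.5
Sum: 8.648 + 883 + 18.57 + 51.71 + 14.5 = 976.428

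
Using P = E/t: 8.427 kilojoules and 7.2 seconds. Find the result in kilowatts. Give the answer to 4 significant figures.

(8.427e3) / (7.2) = 1.17042e3 W

1.170 kilowatts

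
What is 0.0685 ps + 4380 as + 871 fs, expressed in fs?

943.88 fs

In fs:
  0.0685 ps = 0.0685 × 10³ fs = 68.5
  4380 as = 4380 × 10⁻³ fs = 4.38
  871 fs → 871
Sum: 68.5 + 4.38 + 871 = 943.88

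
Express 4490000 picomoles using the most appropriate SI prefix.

4.49 micromoles

= 4.49 × 10^-6 moles; 10^-6 is micro.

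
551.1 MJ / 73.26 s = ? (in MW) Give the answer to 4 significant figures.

(551.1 × 10⁶) / (73.26) = 7.52252 × 10⁶ W

7.523 MW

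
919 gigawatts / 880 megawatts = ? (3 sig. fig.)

1040

(919 × 10^9) / (880 × 10^6) = 1.044 × 10^3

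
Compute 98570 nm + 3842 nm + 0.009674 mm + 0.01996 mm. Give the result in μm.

132.046 μm

In μm:
  98570 nm = 98570 × 10⁻³ μm = 98.57
  3842 nm = 3842 × 10⁻³ μm = 3.842
  0.009674 mm = 0.009674 × 10³ μm = 9.674
  0.01996 mm = 0.01996 × 10³ μm = 19.96
Sum: 98.57 + 3.842 + 9.674 + 19.96 = 132.046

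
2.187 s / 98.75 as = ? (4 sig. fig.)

22150000000000000

(2.187) / (98.75e-18) = 0.022147e18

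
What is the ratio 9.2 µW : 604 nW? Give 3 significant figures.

(9.2 × 10^-6) / (604 × 10^-9) = 0.01523 × 10^3

15.2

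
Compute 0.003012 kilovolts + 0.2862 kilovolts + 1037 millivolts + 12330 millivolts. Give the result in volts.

In volts:
  0.003012 kilovolts = 0.003012 × 10³ volts = 3.012
  0.2862 kilovolts = 0.2862 × 10³ volts = 286.2
  1037 millivolts = 1037 × 10⁻³ volts = 1.037
  12330 millivolts = 12330 × 10⁻³ volts = 12.33
Sum: 3.012 + 286.2 + 1.037 + 12.33 = 302.579

302.579 volts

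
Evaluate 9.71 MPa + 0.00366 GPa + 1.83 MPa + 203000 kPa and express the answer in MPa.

In MPa:
  9.71 MPa → 9.71
  0.00366 GPa = 0.00366 × 10³ MPa = 3.66
  1.83 MPa → 1.83
  203000 kPa = 203000 × 10⁻³ MPa = 203
Sum: 9.71 + 3.66 + 1.83 + 203 = 218.2

218.2 MPa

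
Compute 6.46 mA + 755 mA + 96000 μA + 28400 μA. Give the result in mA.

In mA:
  6.46 mA → 6.46
  755 mA → 755
  96000 μA = 96000 × 10^-3 mA = 96
  28400 μA = 28400 × 10^-3 mA = 28.4
Sum: 6.46 + 755 + 96 + 28.4 = 885.86

885.86 mA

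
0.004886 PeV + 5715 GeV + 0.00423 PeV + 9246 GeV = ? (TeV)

In TeV:
  0.004886 PeV = 0.004886e3 TeV = 4.886
  5715 GeV = 5715e-3 TeV = 5.715
  0.00423 PeV = 0.00423e3 TeV = 4.23
  9246 GeV = 9246e-3 TeV = 9.246
Sum: 4.886 + 5.715 + 4.23 + 9.246 = 24.077

24.077 TeV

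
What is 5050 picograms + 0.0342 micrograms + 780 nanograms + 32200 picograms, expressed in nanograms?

851.45 nanograms

In nanograms:
  5050 picograms = 5050 × 10^-3 nanograms = 5.05
  0.0342 micrograms = 0.0342 × 10^3 nanograms = 34.2
  780 nanograms → 780
  32200 picograms = 32200 × 10^-3 nanograms = 32.2
Sum: 5.05 + 34.2 + 780 + 32.2 = 851.45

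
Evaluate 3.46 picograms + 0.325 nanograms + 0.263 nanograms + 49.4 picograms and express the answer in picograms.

640.86 picograms

In picograms:
  3.46 picograms → 3.46
  0.325 nanograms = 0.325 × 10³ picograms = 325
  0.263 nanograms = 0.263 × 10³ picograms = 263
  49.4 picograms → 49.4
Sum: 3.46 + 325 + 263 + 49.4 = 640.86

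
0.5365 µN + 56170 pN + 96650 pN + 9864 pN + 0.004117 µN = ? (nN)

In nN:
  0.5365 µN = 0.5365e3 nN = 536.5
  56170 pN = 56170e-3 nN = 56.17
  96650 pN = 96650e-3 nN = 96.65
  9864 pN = 9864e-3 nN = 9.864
  0.004117 µN = 0.004117e3 nN = 4.117
Sum: 536.5 + 56.17 + 96.65 + 9.864 + 4.117 = 703.301

703.301 nN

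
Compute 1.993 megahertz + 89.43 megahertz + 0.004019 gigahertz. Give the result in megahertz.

95.442 megahertz

In megahertz:
  1.993 megahertz → 1.993
  89.43 megahertz → 89.43
  0.004019 gigahertz = 0.004019 × 10^3 megahertz = 4.019
Sum: 1.993 + 89.43 + 4.019 = 95.442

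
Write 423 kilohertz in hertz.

kilo = 10³, (no prefix) = 10⁰; factor is 10³.
423 × 10³ = 423000

423000 hertz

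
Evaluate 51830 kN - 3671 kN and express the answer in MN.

In MN:
  51830 kN = 51830 × 10^-3 MN = 51.83
  3671 kN = 3671 × 10^-3 MN = 3.671
Difference: 51.83 - 3.671 = 48.159

48.159 MN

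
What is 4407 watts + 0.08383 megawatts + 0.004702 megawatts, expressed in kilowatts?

In kilowatts:
  4407 watts = 4407 × 10⁻³ kilowatts = 4.407
  0.08383 megawatts = 0.08383 × 10³ kilowatts = 83.83
  0.004702 megawatts = 0.004702 × 10³ kilowatts = 4.702
Sum: 4.407 + 83.83 + 4.702 = 92.939

92.939 kilowatts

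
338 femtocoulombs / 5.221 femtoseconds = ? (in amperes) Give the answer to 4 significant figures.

(338 × 10^-15) / (5.221 × 10^-15) = 64.7386 A

64.74 amperes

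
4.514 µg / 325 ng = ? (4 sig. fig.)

13.89

(4.514 × 10^-6) / (325 × 10^-9) = 0.013889 × 10^3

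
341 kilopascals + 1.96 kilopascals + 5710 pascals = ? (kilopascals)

348.67 kilopascals

In kilopascals:
  341 kilopascals → 341
  1.96 kilopascals → 1.96
  5710 pascals = 5710 × 10⁻³ kilopascals = 5.71
Sum: 341 + 1.96 + 5.71 = 348.67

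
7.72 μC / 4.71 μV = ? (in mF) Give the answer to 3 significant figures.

1640 mF

(7.72e-6) / (4.71e-6) = 1.6391 F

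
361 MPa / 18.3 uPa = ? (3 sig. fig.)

(361 × 10^6) / (18.3 × 10^-6) = 19.73 × 10^12

19700000000000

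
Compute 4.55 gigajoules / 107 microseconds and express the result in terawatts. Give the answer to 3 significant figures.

42.5 terawatts

(4.55 × 10^9) / (107 × 10^-6) = 0.042523 × 10^15 W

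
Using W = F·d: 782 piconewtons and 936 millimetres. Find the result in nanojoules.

782e-12 × 936e-3 = 731952e-15 J

0.731952 nanojoules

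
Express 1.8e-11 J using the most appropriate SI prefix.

18 pJ

= 18e-12 J; 1e-12 is pico.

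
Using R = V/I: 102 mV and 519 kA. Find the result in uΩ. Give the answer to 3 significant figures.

0.197 uΩ

(102 × 10⁻³) / (519 × 10³) = 0.19653 × 10⁻⁶ Ω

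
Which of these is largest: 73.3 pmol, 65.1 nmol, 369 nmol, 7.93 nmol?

73.3 pmol = 0.0000000000733 mol
65.1 nmol = 0.0000000651 mol
369 nmol = 0.000000369 mol
7.93 nmol = 0.00000000793 mol

369 nmol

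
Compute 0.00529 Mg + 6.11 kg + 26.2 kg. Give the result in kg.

37.6 kg

In kg:
  0.00529 Mg = 0.00529 × 10^3 kg = 5.29
  6.11 kg → 6.11
  26.2 kg → 26.2
Sum: 5.29 + 6.11 + 26.2 = 37.6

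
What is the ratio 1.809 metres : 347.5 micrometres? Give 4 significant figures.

5206

(1.809) / (347.5 × 10^-6) = 0.0052058 × 10^6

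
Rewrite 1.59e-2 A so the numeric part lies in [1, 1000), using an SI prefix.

= 15.9e-3 A; 1e-3 is milli.

15.9 mA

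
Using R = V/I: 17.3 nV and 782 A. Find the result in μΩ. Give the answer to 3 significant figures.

0.0000221 μΩ

(17.3 × 10^-9) / (782) = 0.022123 × 10^-9 Ω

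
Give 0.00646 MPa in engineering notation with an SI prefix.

= 6.46 × 10^3 Pa; 10^3 is kilo.

6.46 kPa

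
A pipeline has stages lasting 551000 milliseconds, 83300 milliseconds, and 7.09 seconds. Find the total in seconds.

641.39 seconds

In seconds:
  551000 milliseconds = 551000 × 10⁻³ seconds = 551
  83300 milliseconds = 83300 × 10⁻³ seconds = 83.3
  7.09 seconds → 7.09
Sum: 551 + 83.3 + 7.09 = 641.39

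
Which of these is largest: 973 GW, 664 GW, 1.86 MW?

973 GW = 973000000000 W
664 GW = 664000000000 W
1.86 MW = 1860000 W

973 GW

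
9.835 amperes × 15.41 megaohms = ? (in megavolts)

9.835 × 15.41e6 = 151.55735e6 V

151.55735 megavolts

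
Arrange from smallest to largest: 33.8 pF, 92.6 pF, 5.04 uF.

33.8 pF = 0.0000000000338 F
92.6 pF = 0.0000000000926 F
5.04 uF = 0.00000504 F

33.8 pF < 92.6 pF < 5.04 uF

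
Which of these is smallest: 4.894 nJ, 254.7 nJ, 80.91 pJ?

80.91 pJ

4.894 nJ = 0.000000004894 J
254.7 nJ = 0.0000002547 J
80.91 pJ = 0.00000000008091 J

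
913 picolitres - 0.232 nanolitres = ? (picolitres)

In picolitres:
  913 picolitres → 913
  0.232 nanolitres = 0.232e3 picolitres = 232
Difference: 913 - 232 = 681

681 picolitres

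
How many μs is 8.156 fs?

0.000000008156 μs

femto = 10⁻¹⁵, micro = 10⁻⁶; factor is 10⁻⁹.
8.156 × 10⁻⁹ = 0.000000008156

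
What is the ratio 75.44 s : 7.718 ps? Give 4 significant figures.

(75.44) / (7.718e-12) = 9.7746e12

9775000000000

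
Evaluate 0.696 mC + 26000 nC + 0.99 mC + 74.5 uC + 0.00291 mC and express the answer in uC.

1789.41 uC

In uC:
  0.696 mC = 0.696e3 uC = 696
  26000 nC = 26000e-3 uC = 26
  0.99 mC = 0.99e3 uC = 990
  74.5 uC → 74.5
  0.00291 mC = 0.00291e3 uC = 2.91
Sum: 696 + 26 + 990 + 74.5 + 2.91 = 1789.41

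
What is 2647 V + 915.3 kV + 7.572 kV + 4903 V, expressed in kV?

930.422 kV

In kV:
  2647 V = 2647 × 10^-3 kV = 2.647
  915.3 kV → 915.3
  7.572 kV → 7.572
  4903 V = 4903 × 10^-3 kV = 4.903
Sum: 2.647 + 915.3 + 7.572 + 4.903 = 930.422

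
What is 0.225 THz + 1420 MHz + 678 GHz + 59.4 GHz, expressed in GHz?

In GHz:
  0.225 THz = 0.225 × 10³ GHz = 225
  1420 MHz = 1420 × 10⁻³ GHz = 1.42
  678 GHz → 678
  59.4 GHz → 59.4
Sum: 225 + 1.42 + 678 + 59.4 = 963.82

963.82 GHz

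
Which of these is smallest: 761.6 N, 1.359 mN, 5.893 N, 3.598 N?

761.6 N = 761.6 N
1.359 mN = 0.001359 N
5.893 N = 5.893 N
3.598 N = 3.598 N

1.359 mN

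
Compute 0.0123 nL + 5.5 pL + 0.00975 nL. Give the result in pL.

27.55 pL

In pL:
  0.0123 nL = 0.0123 × 10^3 pL = 12.3
  5.5 pL → 5.5
  0.00975 nL = 0.00975 × 10^3 pL = 9.75
Sum: 12.3 + 5.5 + 9.75 = 27.55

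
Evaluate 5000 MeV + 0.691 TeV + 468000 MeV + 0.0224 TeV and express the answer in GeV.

In GeV:
  5000 MeV = 5000 × 10⁻³ GeV = 5
  0.691 TeV = 0.691 × 10³ GeV = 691
  468000 MeV = 468000 × 10⁻³ GeV = 468
  0.0224 TeV = 0.0224 × 10³ GeV = 22.4
Sum: 5 + 691 + 468 + 22.4 = 1186.4

1186.4 GeV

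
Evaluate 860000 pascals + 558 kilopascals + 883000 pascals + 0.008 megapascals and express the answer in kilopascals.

In kilopascals:
  860000 pascals = 860000 × 10^-3 kilopascals = 860
  558 kilopascals → 558
  883000 pascals = 883000 × 10^-3 kilopascals = 883
  0.008 megapascals = 0.008 × 10^3 kilopascals = 8
Sum: 860 + 558 + 883 + 8 = 2309

2309 kilopascals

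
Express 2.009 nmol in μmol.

0.002009 μmol

nano = 1e-9, micro = 1e-6; factor is 1e-3.
2.009 × 1e-3 = 0.002009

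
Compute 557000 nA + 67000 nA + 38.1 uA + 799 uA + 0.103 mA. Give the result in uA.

In uA:
  557000 nA = 557000 × 10⁻³ uA = 557
  67000 nA = 67000 × 10⁻³ uA = 67
  38.1 uA → 38.1
  799 uA → 799
  0.103 mA = 0.103 × 10³ uA = 103
Sum: 557 + 67 + 38.1 + 799 + 103 = 1564.1

1564.1 uA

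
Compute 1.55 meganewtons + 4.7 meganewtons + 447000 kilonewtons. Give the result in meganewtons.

453.25 meganewtons

In meganewtons:
  1.55 meganewtons → 1.55
  4.7 meganewtons → 4.7
  447000 kilonewtons = 447000 × 10⁻³ meganewtons = 447
Sum: 1.55 + 4.7 + 447 = 453.25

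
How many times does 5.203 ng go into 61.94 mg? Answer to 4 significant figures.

(61.94 × 10^-3) / (5.203 × 10^-9) = 11.905 × 10^6

11900000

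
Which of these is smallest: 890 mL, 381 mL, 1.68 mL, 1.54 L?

890 mL = 0.89 L
381 mL = 0.381 L
1.68 mL = 0.00168 L
1.54 L = 1.54 L

1.68 mL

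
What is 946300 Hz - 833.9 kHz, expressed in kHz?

112.4 kHz

In kHz:
  946300 Hz = 946300 × 10^-3 kHz = 946.3
  833.9 kHz → 833.9
Difference: 946.3 - 833.9 = 112.4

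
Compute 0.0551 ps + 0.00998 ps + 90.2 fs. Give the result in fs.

In fs:
  0.0551 ps = 0.0551e3 fs = 55.1
  0.00998 ps = 0.00998e3 fs = 9.98
  90.2 fs → 90.2
Sum: 55.1 + 9.98 + 90.2 = 155.28

155.28 fs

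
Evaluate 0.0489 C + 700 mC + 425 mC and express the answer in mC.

1173.9 mC

In mC:
  0.0489 C = 0.0489 × 10^3 mC = 48.9
  700 mC → 700
  425 mC → 425
Sum: 48.9 + 700 + 425 = 1173.9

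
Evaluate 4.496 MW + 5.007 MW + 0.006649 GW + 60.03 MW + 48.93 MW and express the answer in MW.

125.112 MW

In MW:
  4.496 MW → 4.496
  5.007 MW → 5.007
  0.006649 GW = 0.006649 × 10^3 MW = 6.649
  60.03 MW → 60.03
  48.93 MW → 48.93
Sum: 4.496 + 5.007 + 6.649 + 60.03 + 48.93 = 125.112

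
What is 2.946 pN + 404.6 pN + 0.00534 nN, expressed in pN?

In pN:
  2.946 pN → 2.946
  404.6 pN → 404.6
  0.00534 nN = 0.00534 × 10³ pN = 5.34
Sum: 2.946 + 404.6 + 5.34 = 412.886

412.886 pN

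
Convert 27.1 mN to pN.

27100000000 pN

milli = 10^-3, pico = 10^-12; factor is 10^9.
27.1 × 10^9 = 27100000000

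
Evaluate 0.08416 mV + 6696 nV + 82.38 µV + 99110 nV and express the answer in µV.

272.346 µV

In µV:
  0.08416 mV = 0.08416e3 µV = 84.16
  6696 nV = 6696e-3 µV = 6.696
  82.38 µV → 82.38
  99110 nV = 99110e-3 µV = 99.11
Sum: 84.16 + 6.696 + 82.38 + 99.11 = 272.346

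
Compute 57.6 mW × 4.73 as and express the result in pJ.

0.000000272448 pJ

57.6e-3 × 4.73e-18 = 272.448e-21 J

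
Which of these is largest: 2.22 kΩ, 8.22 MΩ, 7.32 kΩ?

2.22 kΩ = 2220 Ω
8.22 MΩ = 8220000 Ω
7.32 kΩ = 7320 Ω

8.22 MΩ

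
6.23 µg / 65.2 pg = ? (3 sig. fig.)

(6.23 × 10⁻⁶) / (65.2 × 10⁻¹²) = 0.09555 × 10⁶

95600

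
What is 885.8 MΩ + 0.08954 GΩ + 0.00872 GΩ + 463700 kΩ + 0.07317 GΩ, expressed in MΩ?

1520.93 MΩ

In MΩ:
  885.8 MΩ → 885.8
  0.08954 GΩ = 0.08954e3 MΩ = 89.54
  0.00872 GΩ = 0.00872e3 MΩ = 8.72
  463700 kΩ = 463700e-3 MΩ = 463.7
  0.07317 GΩ = 0.07317e3 MΩ = 73.17
Sum: 885.8 + 89.54 + 8.72 + 463.7 + 73.17 = 1520.93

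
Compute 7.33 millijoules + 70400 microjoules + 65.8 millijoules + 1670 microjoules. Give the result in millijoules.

145.2 millijoules

In millijoules:
  7.33 millijoules → 7.33
  70400 microjoules = 70400 × 10⁻³ millijoules = 70.4
  65.8 millijoules → 65.8
  1670 microjoules = 1670 × 10⁻³ millijoules = 1.67
Sum: 7.33 + 70.4 + 65.8 + 1.67 = 145.2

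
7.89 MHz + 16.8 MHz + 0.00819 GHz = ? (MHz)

In MHz:
  7.89 MHz → 7.89
  16.8 MHz → 16.8
  0.00819 GHz = 0.00819 × 10³ MHz = 8.19
Sum: 7.89 + 16.8 + 8.19 = 32.88

32.88 MHz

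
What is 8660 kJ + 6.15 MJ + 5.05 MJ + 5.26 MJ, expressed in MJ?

In MJ:
  8660 kJ = 8660 × 10⁻³ MJ = 8.66
  6.15 MJ → 6.15
  5.05 MJ → 5.05
  5.26 MJ → 5.26
Sum: 8.66 + 6.15 + 5.05 + 5.26 = 25.12

25.12 MJ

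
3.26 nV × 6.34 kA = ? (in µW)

20.6684 µW

3.26 × 10^-9 × 6.34 × 10^3 = 20.6684 × 10^-6 W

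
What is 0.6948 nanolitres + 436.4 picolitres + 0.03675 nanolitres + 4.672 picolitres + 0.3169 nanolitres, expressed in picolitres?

1489.522 picolitres

In picolitres:
  0.6948 nanolitres = 0.6948 × 10^3 picolitres = 694.8
  436.4 picolitres → 436.4
  0.03675 nanolitres = 0.03675 × 10^3 picolitres = 36.75
  4.672 picolitres → 4.672
  0.3169 nanolitres = 0.3169 × 10^3 picolitres = 316.9
Sum: 694.8 + 436.4 + 36.75 + 4.672 + 316.9 = 1489.522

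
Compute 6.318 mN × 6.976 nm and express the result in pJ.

6.318e-3 × 6.976e-9 = 44.074368e-12 J

44.074368 pJ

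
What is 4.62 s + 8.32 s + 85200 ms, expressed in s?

In s:
  4.62 s → 4.62
  8.32 s → 8.32
  85200 ms = 85200 × 10⁻³ s = 85.2
Sum: 4.62 + 8.32 + 85.2 = 98.14

98.14 s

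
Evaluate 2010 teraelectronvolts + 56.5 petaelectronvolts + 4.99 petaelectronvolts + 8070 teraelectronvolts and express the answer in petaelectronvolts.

In petaelectronvolts:
  2010 teraelectronvolts = 2010 × 10⁻³ petaelectronvolts = 2.01
  56.5 petaelectronvolts → 56.5
  4.99 petaelectronvolts → 4.99
  8070 teraelectronvolts = 8070 × 10⁻³ petaelectronvolts = 8.07
Sum: 2.01 + 56.5 + 4.99 + 8.07 = 71.57

71.57 petaelectronvolts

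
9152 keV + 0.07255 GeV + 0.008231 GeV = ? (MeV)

89.933 MeV

In MeV:
  9152 keV = 9152 × 10^-3 MeV = 9.152
  0.07255 GeV = 0.07255 × 10^3 MeV = 72.55
  0.008231 GeV = 0.008231 × 10^3 MeV = 8.231
Sum: 9.152 + 72.55 + 8.231 = 89.933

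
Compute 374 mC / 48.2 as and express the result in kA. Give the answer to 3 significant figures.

7760000000000 kA

(374 × 10^-3) / (48.2 × 10^-18) = 7.7593 × 10^15 A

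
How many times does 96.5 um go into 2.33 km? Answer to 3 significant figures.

(2.33 × 10^3) / (96.5 × 10^-6) = 0.02415 × 10^9

24100000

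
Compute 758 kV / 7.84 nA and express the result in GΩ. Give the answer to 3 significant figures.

(758e3) / (7.84e-9) = 96.684e12 Ω

96700 GΩ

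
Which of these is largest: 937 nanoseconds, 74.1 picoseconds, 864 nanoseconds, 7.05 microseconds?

7.05 microseconds

937 nanoseconds = 0.000000937 seconds
74.1 picoseconds = 0.0000000000741 seconds
864 nanoseconds = 0.000000864 seconds
7.05 microseconds = 0.00000705 seconds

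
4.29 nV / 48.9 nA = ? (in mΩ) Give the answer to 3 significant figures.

87.7 mΩ

(4.29 × 10⁻⁹) / (48.9 × 10⁻⁹) = 0.08773 Ω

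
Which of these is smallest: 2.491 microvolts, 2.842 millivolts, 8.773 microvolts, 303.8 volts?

2.491 microvolts

2.491 microvolts = 0.000002491 volts
2.842 millivolts = 0.002842 volts
8.773 microvolts = 0.000008773 volts
303.8 volts = 303.8 volts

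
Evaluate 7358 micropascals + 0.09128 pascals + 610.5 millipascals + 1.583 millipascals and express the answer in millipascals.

710.721 millipascals

In millipascals:
  7358 micropascals = 7358 × 10^-3 millipascals = 7.358
  0.09128 pascals = 0.09128 × 10^3 millipascals = 91.28
  610.5 millipascals → 610.5
  1.583 millipascals → 1.583
Sum: 7.358 + 91.28 + 610.5 + 1.583 = 710.721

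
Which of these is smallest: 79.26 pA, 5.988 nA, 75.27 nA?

79.26 pA

79.26 pA = 0.00000000007926 A
5.988 nA = 0.000000005988 A
75.27 nA = 0.00000007527 A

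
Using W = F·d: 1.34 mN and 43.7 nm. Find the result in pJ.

58.558 pJ

1.34 × 10⁻³ × 43.7 × 10⁻⁹ = 58.558 × 10⁻¹² J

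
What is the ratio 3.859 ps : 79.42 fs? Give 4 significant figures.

48.59

(3.859 × 10^-12) / (79.42 × 10^-15) = 0.04859 × 10^3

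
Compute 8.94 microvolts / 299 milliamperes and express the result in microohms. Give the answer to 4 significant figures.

29.90 microohms

(8.94 × 10⁻⁶) / (299 × 10⁻³) = 0.0298997 × 10⁻³ Ω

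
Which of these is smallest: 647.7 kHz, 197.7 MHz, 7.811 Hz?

647.7 kHz = 647700 Hz
197.7 MHz = 197700000 Hz
7.811 Hz = 7.811 Hz

7.811 Hz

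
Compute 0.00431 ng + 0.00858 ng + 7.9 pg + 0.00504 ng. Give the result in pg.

25.83 pg

In pg:
  0.00431 ng = 0.00431 × 10^3 pg = 4.31
  0.00858 ng = 0.00858 × 10^3 pg = 8.58
  7.9 pg → 7.9
  0.00504 ng = 0.00504 × 10^3 pg = 5.04
Sum: 4.31 + 8.58 + 7.9 + 5.04 = 25.83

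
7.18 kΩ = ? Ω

7180 Ω

kilo = 10³, (no prefix) = 10⁰; factor is 10³.
7.18 × 10³ = 7180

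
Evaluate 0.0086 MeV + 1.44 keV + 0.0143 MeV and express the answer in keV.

24.34 keV

In keV:
  0.0086 MeV = 0.0086e3 keV = 8.6
  1.44 keV → 1.44
  0.0143 MeV = 0.0143e3 keV = 14.3
Sum: 8.6 + 1.44 + 14.3 = 24.34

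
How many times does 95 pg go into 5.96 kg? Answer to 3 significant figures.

62700000000000

(5.96e3) / (95e-12) = 0.06274e15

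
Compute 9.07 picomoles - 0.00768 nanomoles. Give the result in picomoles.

1.39 picomoles

In picomoles:
  9.07 picomoles → 9.07
  0.00768 nanomoles = 0.00768 × 10³ picomoles = 7.68
Difference: 9.07 - 7.68 = 1.39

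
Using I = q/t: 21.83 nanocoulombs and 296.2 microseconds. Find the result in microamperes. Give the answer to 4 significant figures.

(21.83 × 10^-9) / (296.2 × 10^-6) = 0.0737002 × 10^-3 A

73.70 microamperes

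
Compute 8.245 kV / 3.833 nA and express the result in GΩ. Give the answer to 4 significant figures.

(8.245 × 10^3) / (3.833 × 10^-9) = 2.15106 × 10^12 Ω

2151 GΩ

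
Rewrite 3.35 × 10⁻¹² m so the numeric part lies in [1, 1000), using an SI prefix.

= 3.35 × 10⁻¹² m; 10⁻¹² is pico.

3.35 pm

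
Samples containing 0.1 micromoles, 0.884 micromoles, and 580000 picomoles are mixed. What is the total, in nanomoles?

1564 nanomoles

In nanomoles:
  0.1 micromoles = 0.1 × 10³ nanomoles = 100
  0.884 micromoles = 0.884 × 10³ nanomoles = 884
  580000 picomoles = 580000 × 10⁻³ nanomoles = 580
Sum: 100 + 884 + 580 = 1564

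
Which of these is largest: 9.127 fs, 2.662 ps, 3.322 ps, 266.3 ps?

266.3 ps

9.127 fs = 0.000000000000009127 s
2.662 ps = 0.000000000002662 s
3.322 ps = 0.000000000003322 s
266.3 ps = 0.0000000002663 s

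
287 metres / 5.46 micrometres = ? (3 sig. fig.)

52600000

(287) / (5.46 × 10^-6) = 52.56 × 10^6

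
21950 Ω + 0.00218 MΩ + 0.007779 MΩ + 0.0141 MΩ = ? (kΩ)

46.009 kΩ

In kΩ:
  21950 Ω = 21950 × 10^-3 kΩ = 21.95
  0.00218 MΩ = 0.00218 × 10^3 kΩ = 2.18
  0.007779 MΩ = 0.007779 × 10^3 kΩ = 7.779
  0.0141 MΩ = 0.0141 × 10^3 kΩ = 14.1
Sum: 21.95 + 2.18 + 7.779 + 14.1 = 46.009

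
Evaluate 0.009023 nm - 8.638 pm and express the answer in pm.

0.385 pm

In pm:
  0.009023 nm = 0.009023 × 10³ pm = 9.023
  8.638 pm → 8.638
Difference: 9.023 - 8.638 = 0.385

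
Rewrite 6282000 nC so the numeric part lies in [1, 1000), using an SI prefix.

= 6.282 × 10⁻³ C; 10⁻³ is milli.

6.282 mC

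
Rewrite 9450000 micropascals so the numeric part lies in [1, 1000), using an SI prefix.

9.45 pascals

= 9.45 pascals; mantissa already in [1, 1000).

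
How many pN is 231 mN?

231000000000 pN

milli = 10^-3, pico = 10^-12; factor is 10^9.
231 × 10^9 = 231000000000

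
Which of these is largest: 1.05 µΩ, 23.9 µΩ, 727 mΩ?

1.05 µΩ = 0.00000105 Ω
23.9 µΩ = 0.0000239 Ω
727 mΩ = 0.727 Ω

727 mΩ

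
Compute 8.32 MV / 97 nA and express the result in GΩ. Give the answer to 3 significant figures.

85800 GΩ

(8.32e6) / (97e-9) = 0.085773e15 Ω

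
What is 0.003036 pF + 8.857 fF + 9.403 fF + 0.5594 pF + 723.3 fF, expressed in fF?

In fF:
  0.003036 pF = 0.003036e3 fF = 3.036
  8.857 fF → 8.857
  9.403 fF → 9.403
  0.5594 pF = 0.5594e3 fF = 559.4
  723.3 fF → 723.3
Sum: 3.036 + 8.857 + 9.403 + 559.4 + 723.3 = 1303.996

1303.996 fF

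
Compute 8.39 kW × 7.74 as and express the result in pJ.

0.0649386 pJ

8.39 × 10³ × 7.74 × 10⁻¹⁸ = 64.9386 × 10⁻¹⁵ J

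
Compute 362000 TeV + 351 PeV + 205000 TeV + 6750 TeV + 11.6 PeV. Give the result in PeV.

In PeV:
  362000 TeV = 362000 × 10^-3 PeV = 362
  351 PeV → 351
  205000 TeV = 205000 × 10^-3 PeV = 205
  6750 TeV = 6750 × 10^-3 PeV = 6.75
  11.6 PeV → 11.6
Sum: 362 + 351 + 205 + 6.75 + 11.6 = 936.35

936.35 PeV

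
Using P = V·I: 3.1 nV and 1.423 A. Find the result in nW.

4.4113 nW

3.1 × 10^-9 × 1.423 = 4.4113 × 10^-9 W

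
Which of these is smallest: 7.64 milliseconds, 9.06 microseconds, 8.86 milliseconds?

9.06 microseconds

7.64 milliseconds = 0.00764 seconds
9.06 microseconds = 0.00000906 seconds
8.86 milliseconds = 0.00886 seconds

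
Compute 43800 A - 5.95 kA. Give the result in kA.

37.85 kA

In kA:
  43800 A = 43800 × 10⁻³ kA = 43.8
  5.95 kA → 5.95
Difference: 43.8 - 5.95 = 37.85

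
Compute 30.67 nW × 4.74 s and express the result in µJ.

0.1453758 µJ

30.67e-9 × 4.74 = 145.3758e-9 J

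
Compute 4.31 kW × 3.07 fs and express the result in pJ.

13.2317 pJ

4.31 × 10^3 × 3.07 × 10^-15 = 13.2317 × 10^-12 J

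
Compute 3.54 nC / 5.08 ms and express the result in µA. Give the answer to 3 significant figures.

0.697 µA

(3.54 × 10⁻⁹) / (5.08 × 10⁻³) = 0.69685 × 10⁻⁶ A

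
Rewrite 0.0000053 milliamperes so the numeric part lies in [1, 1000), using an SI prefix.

5.3 nanoamperes

= 5.3e-9 amperes; 1e-9 is nano.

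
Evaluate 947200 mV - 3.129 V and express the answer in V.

In V:
  947200 mV = 947200 × 10^-3 V = 947.2
  3.129 V → 3.129
Difference: 947.2 - 3.129 = 944.071

944.071 V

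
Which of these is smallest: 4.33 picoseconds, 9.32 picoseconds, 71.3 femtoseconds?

71.3 femtoseconds

4.33 picoseconds = 0.00000000000433 seconds
9.32 picoseconds = 0.00000000000932 seconds
71.3 femtoseconds = 0.0000000000000713 seconds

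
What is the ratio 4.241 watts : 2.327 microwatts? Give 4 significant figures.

(4.241) / (2.327 × 10^-6) = 1.8225 × 10^6

1823000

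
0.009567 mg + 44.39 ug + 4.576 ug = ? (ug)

58.533 ug

In ug:
  0.009567 mg = 0.009567 × 10³ ug = 9.567
  44.39 ug → 44.39
  4.576 ug → 4.576
Sum: 9.567 + 44.39 + 4.576 = 58.533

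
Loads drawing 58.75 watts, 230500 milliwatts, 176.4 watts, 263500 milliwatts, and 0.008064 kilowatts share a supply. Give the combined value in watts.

737.214 watts

In watts:
  58.75 watts → 58.75
  230500 milliwatts = 230500 × 10^-3 watts = 230.5
  176.4 watts → 176.4
  263500 milliwatts = 263500 × 10^-3 watts = 263.5
  0.008064 kilowatts = 0.008064 × 10^3 watts = 8.064
Sum: 58.75 + 230.5 + 176.4 + 263.5 + 8.064 = 737.214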